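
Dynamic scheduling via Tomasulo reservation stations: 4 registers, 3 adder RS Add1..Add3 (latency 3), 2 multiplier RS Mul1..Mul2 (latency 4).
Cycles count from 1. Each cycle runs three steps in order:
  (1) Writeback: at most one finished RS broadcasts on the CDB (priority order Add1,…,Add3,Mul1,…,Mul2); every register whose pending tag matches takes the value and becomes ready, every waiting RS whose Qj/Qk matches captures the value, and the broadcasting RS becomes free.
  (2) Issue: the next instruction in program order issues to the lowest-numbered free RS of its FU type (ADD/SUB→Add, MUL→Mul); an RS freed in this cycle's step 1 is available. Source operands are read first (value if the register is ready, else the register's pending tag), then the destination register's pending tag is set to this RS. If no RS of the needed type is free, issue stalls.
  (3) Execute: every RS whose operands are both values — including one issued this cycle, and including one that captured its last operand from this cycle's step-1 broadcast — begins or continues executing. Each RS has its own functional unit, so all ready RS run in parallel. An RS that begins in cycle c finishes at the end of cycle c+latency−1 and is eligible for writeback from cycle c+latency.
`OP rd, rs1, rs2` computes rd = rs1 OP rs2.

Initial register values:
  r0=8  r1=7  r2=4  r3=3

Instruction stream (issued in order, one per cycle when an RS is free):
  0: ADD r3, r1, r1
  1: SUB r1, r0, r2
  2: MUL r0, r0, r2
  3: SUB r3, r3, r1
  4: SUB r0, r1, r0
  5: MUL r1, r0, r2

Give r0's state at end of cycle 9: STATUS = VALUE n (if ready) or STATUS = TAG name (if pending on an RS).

STATUS = TAG Add2

c1: issue ADD r3<-Add1 | r0:8,r1:7,r2:4,r3:Add1
c2: issue SUB r1<-Add2 | r0:8,r1:Add2,r2:4,r3:Add1
c3: issue MUL r0<-Mul1 | r0:Mul1,r1:Add2,r2:4,r3:Add1
c4: CDB Add1=14; issue SUB r3<-Add1 | r0:Mul1,r1:Add2,r2:4,r3:Add1
c5: CDB Add2=4; issue SUB r0<-Add2 | r0:Add2,r1:4,r2:4,r3:Add1
c6: issue MUL r1<-Mul2 | r0:Add2,r1:Mul2,r2:4,r3:Add1
c7: CDB Mul1=32 | r0:Add2,r1:Mul2,r2:4,r3:Add1
c8: CDB Add1=10 | r0:Add2,r1:Mul2,r2:4,r3:10
c9: - | r0:Add2,r1:Mul2,r2:4,r3:10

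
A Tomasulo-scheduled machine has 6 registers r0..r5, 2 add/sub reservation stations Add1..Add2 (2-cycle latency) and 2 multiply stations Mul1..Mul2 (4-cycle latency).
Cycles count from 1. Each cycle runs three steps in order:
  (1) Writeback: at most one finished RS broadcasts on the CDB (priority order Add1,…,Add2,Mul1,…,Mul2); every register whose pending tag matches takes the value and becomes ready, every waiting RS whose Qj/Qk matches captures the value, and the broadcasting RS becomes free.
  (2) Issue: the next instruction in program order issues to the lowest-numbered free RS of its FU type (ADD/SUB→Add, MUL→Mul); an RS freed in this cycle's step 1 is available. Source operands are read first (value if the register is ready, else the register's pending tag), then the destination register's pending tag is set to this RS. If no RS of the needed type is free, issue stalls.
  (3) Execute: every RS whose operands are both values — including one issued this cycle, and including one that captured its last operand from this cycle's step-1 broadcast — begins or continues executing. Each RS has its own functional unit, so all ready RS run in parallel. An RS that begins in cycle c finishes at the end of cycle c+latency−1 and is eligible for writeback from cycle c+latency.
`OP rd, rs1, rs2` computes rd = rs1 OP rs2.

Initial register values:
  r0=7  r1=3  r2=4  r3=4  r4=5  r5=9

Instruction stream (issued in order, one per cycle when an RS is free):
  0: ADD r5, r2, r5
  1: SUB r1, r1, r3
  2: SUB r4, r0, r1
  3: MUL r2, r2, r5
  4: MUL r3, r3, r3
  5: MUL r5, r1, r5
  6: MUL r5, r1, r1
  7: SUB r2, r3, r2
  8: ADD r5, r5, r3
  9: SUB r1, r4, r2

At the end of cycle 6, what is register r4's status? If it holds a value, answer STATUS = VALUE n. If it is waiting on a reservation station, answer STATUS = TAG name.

  c1: issue ADD r5<-Add1  regs: r0:7,r1:3,r2:4,r3:4,r4:5,r5:Add1
  c2: issue SUB r1<-Add2  regs: r0:7,r1:Add2,r2:4,r3:4,r4:5,r5:Add1
  c3: CDB Add1=13; issue SUB r4<-Add1  regs: r0:7,r1:Add2,r2:4,r3:4,r4:Add1,r5:13
  c4: CDB Add2=-1; issue MUL r2<-Mul1  regs: r0:7,r1:-1,r2:Mul1,r3:4,r4:Add1,r5:13
  c5: issue MUL r3<-Mul2  regs: r0:7,r1:-1,r2:Mul1,r3:Mul2,r4:Add1,r5:13
  c6: CDB Add1=8; stall  regs: r0:7,r1:-1,r2:Mul1,r3:Mul2,r4:8,r5:13

STATUS = VALUE 8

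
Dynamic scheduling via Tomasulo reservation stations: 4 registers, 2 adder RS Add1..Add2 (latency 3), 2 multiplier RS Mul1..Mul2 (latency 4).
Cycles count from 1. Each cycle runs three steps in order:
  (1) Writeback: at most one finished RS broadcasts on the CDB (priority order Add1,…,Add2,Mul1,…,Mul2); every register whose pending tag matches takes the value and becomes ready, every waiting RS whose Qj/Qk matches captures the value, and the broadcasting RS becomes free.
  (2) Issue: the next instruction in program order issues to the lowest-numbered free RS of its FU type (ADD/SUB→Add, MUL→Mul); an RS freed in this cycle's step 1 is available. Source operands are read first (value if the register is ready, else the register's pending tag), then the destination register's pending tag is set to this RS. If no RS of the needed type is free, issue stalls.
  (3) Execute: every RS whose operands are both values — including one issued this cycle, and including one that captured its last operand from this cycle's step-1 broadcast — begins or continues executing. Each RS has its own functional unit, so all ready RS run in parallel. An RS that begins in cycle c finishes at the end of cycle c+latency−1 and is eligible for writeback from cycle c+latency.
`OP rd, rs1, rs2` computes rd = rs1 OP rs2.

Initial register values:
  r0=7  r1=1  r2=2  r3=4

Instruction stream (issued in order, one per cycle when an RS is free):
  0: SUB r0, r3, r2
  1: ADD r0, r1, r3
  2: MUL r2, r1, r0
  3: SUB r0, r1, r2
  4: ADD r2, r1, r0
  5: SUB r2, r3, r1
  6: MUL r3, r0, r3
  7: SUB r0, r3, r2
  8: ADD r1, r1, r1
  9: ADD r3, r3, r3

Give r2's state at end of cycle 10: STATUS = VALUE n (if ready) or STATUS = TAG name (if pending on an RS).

STATUS = TAG Add2

c1: issue SUB r0<-Add1 | r0:Add1,r1:1,r2:2,r3:4
c2: issue ADD r0<-Add2 | r0:Add2,r1:1,r2:2,r3:4
c3: issue MUL r2<-Mul1 | r0:Add2,r1:1,r2:Mul1,r3:4
c4: CDB Add1=2; issue SUB r0<-Add1 | r0:Add1,r1:1,r2:Mul1,r3:4
c5: CDB Add2=5; issue ADD r2<-Add2 | r0:Add1,r1:1,r2:Add2,r3:4
c6: stall | r0:Add1,r1:1,r2:Add2,r3:4
c7: stall | r0:Add1,r1:1,r2:Add2,r3:4
c8: stall | r0:Add1,r1:1,r2:Add2,r3:4
c9: CDB Mul1=5; stall | r0:Add1,r1:1,r2:Add2,r3:4
c10: stall | r0:Add1,r1:1,r2:Add2,r3:4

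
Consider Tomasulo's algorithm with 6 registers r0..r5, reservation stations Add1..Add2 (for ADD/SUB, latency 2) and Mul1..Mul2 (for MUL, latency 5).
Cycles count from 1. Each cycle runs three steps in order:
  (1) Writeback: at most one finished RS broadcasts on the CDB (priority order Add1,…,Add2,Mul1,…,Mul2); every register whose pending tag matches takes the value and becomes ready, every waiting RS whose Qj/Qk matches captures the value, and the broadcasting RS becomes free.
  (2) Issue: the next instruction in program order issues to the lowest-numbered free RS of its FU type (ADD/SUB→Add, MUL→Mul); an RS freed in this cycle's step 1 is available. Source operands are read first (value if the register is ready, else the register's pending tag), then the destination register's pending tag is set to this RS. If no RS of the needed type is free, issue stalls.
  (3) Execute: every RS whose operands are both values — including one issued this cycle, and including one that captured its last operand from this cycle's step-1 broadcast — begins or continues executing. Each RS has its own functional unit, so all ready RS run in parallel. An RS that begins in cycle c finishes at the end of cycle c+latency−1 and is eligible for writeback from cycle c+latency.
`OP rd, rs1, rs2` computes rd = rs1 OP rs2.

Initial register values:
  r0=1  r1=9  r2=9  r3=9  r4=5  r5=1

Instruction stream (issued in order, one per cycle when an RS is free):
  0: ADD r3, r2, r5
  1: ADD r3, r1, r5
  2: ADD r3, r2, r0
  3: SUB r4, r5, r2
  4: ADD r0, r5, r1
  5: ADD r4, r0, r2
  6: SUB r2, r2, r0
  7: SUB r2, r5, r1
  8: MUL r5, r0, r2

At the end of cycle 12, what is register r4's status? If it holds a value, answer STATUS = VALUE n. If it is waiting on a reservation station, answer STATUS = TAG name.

cycle 1: issue ADD r3<-Add1 // r0:1,r1:9,r2:9,r3:Add1,r4:5,r5:1
cycle 2: issue ADD r3<-Add2 // r0:1,r1:9,r2:9,r3:Add2,r4:5,r5:1
cycle 3: CDB Add1=10; issue ADD r3<-Add1 // r0:1,r1:9,r2:9,r3:Add1,r4:5,r5:1
cycle 4: CDB Add2=10; issue SUB r4<-Add2 // r0:1,r1:9,r2:9,r3:Add1,r4:Add2,r5:1
cycle 5: CDB Add1=10; issue ADD r0<-Add1 // r0:Add1,r1:9,r2:9,r3:10,r4:Add2,r5:1
cycle 6: CDB Add2=-8; issue ADD r4<-Add2 // r0:Add1,r1:9,r2:9,r3:10,r4:Add2,r5:1
cycle 7: CDB Add1=10; issue SUB r2<-Add1 // r0:10,r1:9,r2:Add1,r3:10,r4:Add2,r5:1
cycle 8: stall // r0:10,r1:9,r2:Add1,r3:10,r4:Add2,r5:1
cycle 9: CDB Add1=-1; issue SUB r2<-Add1 // r0:10,r1:9,r2:Add1,r3:10,r4:Add2,r5:1
cycle 10: CDB Add2=19; issue MUL r5<-Mul1 // r0:10,r1:9,r2:Add1,r3:10,r4:19,r5:Mul1
cycle 11: CDB Add1=-8 // r0:10,r1:9,r2:-8,r3:10,r4:19,r5:Mul1
cycle 12: - // r0:10,r1:9,r2:-8,r3:10,r4:19,r5:Mul1

STATUS = VALUE 19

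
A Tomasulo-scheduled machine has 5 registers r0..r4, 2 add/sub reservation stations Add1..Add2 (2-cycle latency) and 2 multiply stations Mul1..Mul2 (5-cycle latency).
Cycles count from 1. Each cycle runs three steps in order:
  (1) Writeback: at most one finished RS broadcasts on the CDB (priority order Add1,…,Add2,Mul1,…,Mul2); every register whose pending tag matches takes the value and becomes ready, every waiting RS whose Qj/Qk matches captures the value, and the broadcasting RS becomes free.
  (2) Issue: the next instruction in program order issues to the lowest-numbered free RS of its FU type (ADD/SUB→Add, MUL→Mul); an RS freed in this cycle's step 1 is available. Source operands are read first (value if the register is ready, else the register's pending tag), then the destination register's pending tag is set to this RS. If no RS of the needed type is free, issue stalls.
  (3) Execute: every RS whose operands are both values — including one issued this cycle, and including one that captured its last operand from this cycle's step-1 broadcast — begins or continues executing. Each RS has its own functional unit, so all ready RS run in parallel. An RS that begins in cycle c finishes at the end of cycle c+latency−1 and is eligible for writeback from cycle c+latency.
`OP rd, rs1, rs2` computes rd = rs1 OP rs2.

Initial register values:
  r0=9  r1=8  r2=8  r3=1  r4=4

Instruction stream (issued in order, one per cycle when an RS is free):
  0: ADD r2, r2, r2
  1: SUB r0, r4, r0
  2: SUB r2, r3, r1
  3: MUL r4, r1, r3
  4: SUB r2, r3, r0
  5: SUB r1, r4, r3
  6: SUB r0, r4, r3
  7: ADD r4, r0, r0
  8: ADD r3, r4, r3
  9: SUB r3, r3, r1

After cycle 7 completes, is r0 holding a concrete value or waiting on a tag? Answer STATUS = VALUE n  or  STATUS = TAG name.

STATUS = TAG Add1

cycle 1: issue ADD r2<-Add1 // r0:9,r1:8,r2:Add1,r3:1,r4:4
cycle 2: issue SUB r0<-Add2 // r0:Add2,r1:8,r2:Add1,r3:1,r4:4
cycle 3: CDB Add1=16; issue SUB r2<-Add1 // r0:Add2,r1:8,r2:Add1,r3:1,r4:4
cycle 4: CDB Add2=-5; issue MUL r4<-Mul1 // r0:-5,r1:8,r2:Add1,r3:1,r4:Mul1
cycle 5: CDB Add1=-7; issue SUB r2<-Add1 // r0:-5,r1:8,r2:Add1,r3:1,r4:Mul1
cycle 6: issue SUB r1<-Add2 // r0:-5,r1:Add2,r2:Add1,r3:1,r4:Mul1
cycle 7: CDB Add1=6; issue SUB r0<-Add1 // r0:Add1,r1:Add2,r2:6,r3:1,r4:Mul1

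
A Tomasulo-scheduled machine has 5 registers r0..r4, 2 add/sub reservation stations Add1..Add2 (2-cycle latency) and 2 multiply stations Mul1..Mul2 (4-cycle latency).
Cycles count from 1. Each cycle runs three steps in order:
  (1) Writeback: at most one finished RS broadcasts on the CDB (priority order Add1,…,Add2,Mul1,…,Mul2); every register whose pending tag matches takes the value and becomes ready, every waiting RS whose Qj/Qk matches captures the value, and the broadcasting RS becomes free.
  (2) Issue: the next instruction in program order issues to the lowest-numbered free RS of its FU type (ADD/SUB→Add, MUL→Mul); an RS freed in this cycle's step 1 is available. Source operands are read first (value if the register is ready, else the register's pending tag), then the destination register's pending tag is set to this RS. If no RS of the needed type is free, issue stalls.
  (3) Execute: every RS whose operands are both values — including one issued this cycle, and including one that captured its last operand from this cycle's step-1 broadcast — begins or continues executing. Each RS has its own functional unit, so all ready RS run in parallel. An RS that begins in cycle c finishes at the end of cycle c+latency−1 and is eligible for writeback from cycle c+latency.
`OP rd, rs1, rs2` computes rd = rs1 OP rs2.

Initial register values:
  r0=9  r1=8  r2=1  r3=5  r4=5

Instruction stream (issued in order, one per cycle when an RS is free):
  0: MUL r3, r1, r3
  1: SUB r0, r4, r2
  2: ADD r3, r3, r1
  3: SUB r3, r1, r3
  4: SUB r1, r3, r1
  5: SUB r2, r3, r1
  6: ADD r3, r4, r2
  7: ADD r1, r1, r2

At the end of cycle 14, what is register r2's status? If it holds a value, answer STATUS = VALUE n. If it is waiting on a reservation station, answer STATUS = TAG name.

  c1: issue MUL r3<-Mul1  regs: r0:9,r1:8,r2:1,r3:Mul1,r4:5
  c2: issue SUB r0<-Add1  regs: r0:Add1,r1:8,r2:1,r3:Mul1,r4:5
  c3: issue ADD r3<-Add2  regs: r0:Add1,r1:8,r2:1,r3:Add2,r4:5
  c4: CDB Add1=4; issue SUB r3<-Add1  regs: r0:4,r1:8,r2:1,r3:Add1,r4:5
  c5: CDB Mul1=40; stall  regs: r0:4,r1:8,r2:1,r3:Add1,r4:5
  c6: stall  regs: r0:4,r1:8,r2:1,r3:Add1,r4:5
  c7: CDB Add2=48; issue SUB r1<-Add2  regs: r0:4,r1:Add2,r2:1,r3:Add1,r4:5
  c8: stall  regs: r0:4,r1:Add2,r2:1,r3:Add1,r4:5
  c9: CDB Add1=-40; issue SUB r2<-Add1  regs: r0:4,r1:Add2,r2:Add1,r3:-40,r4:5
  c10: stall  regs: r0:4,r1:Add2,r2:Add1,r3:-40,r4:5
  c11: CDB Add2=-48; issue ADD r3<-Add2  regs: r0:4,r1:-48,r2:Add1,r3:Add2,r4:5
  c12: stall  regs: r0:4,r1:-48,r2:Add1,r3:Add2,r4:5
  c13: CDB Add1=8; issue ADD r1<-Add1  regs: r0:4,r1:Add1,r2:8,r3:Add2,r4:5
  c14: -  regs: r0:4,r1:Add1,r2:8,r3:Add2,r4:5

STATUS = VALUE 8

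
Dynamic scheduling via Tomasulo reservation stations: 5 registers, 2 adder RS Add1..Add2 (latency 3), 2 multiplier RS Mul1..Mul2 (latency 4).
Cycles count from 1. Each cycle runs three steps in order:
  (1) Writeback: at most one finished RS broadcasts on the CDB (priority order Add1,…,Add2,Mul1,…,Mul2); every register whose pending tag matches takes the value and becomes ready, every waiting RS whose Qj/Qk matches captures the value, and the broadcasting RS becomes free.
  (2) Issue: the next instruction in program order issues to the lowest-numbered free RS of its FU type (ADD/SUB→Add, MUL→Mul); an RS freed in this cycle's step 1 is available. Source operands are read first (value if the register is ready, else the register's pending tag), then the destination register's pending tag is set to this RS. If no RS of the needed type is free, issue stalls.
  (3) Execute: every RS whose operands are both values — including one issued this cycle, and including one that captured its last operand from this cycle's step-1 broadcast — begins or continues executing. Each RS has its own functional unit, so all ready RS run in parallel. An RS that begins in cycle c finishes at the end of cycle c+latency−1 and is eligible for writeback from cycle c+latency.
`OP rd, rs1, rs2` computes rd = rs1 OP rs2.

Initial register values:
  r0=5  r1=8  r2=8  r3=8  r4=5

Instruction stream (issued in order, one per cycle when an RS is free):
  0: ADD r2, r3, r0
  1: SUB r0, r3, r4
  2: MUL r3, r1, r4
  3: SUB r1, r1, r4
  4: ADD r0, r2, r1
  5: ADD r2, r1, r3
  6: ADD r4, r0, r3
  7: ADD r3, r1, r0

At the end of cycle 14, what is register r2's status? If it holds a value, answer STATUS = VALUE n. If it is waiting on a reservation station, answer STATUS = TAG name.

STATUS = VALUE 43

  c1: issue ADD r2<-Add1  regs: r0:5,r1:8,r2:Add1,r3:8,r4:5
  c2: issue SUB r0<-Add2  regs: r0:Add2,r1:8,r2:Add1,r3:8,r4:5
  c3: issue MUL r3<-Mul1  regs: r0:Add2,r1:8,r2:Add1,r3:Mul1,r4:5
  c4: CDB Add1=13; issue SUB r1<-Add1  regs: r0:Add2,r1:Add1,r2:13,r3:Mul1,r4:5
  c5: CDB Add2=3; issue ADD r0<-Add2  regs: r0:Add2,r1:Add1,r2:13,r3:Mul1,r4:5
  c6: stall  regs: r0:Add2,r1:Add1,r2:13,r3:Mul1,r4:5
  c7: CDB Add1=3; issue ADD r2<-Add1  regs: r0:Add2,r1:3,r2:Add1,r3:Mul1,r4:5
  c8: CDB Mul1=40; stall  regs: r0:Add2,r1:3,r2:Add1,r3:40,r4:5
  c9: stall  regs: r0:Add2,r1:3,r2:Add1,r3:40,r4:5
  c10: CDB Add2=16; issue ADD r4<-Add2  regs: r0:16,r1:3,r2:Add1,r3:40,r4:Add2
  c11: CDB Add1=43; issue ADD r3<-Add1  regs: r0:16,r1:3,r2:43,r3:Add1,r4:Add2
  c12: -  regs: r0:16,r1:3,r2:43,r3:Add1,r4:Add2
  c13: CDB Add2=56  regs: r0:16,r1:3,r2:43,r3:Add1,r4:56
  c14: CDB Add1=19  regs: r0:16,r1:3,r2:43,r3:19,r4:56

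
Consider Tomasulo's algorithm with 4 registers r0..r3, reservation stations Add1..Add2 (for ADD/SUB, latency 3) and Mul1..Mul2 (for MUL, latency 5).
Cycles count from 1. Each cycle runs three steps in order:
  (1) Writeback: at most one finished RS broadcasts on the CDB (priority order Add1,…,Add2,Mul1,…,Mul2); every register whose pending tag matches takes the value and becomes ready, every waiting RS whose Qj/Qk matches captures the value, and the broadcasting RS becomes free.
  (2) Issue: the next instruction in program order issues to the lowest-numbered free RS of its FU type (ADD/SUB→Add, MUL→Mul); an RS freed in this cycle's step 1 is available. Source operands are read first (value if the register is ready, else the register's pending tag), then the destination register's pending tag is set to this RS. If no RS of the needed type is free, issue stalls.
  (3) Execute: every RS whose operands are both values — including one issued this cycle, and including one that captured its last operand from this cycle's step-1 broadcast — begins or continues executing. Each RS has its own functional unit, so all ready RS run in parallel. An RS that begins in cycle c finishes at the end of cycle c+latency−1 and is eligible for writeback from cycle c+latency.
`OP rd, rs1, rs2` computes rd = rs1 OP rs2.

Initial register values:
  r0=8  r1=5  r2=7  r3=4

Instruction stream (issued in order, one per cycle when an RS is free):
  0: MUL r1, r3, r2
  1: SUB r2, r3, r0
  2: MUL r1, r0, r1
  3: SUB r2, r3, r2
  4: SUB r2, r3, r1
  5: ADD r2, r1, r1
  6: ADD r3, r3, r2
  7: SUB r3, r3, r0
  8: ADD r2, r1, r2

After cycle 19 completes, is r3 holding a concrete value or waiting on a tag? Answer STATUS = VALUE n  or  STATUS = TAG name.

STATUS = TAG Add2

c1: issue MUL r1<-Mul1 | r0:8,r1:Mul1,r2:7,r3:4
c2: issue SUB r2<-Add1 | r0:8,r1:Mul1,r2:Add1,r3:4
c3: issue MUL r1<-Mul2 | r0:8,r1:Mul2,r2:Add1,r3:4
c4: issue SUB r2<-Add2 | r0:8,r1:Mul2,r2:Add2,r3:4
c5: CDB Add1=-4; issue SUB r2<-Add1 | r0:8,r1:Mul2,r2:Add1,r3:4
c6: CDB Mul1=28; stall | r0:8,r1:Mul2,r2:Add1,r3:4
c7: stall | r0:8,r1:Mul2,r2:Add1,r3:4
c8: CDB Add2=8; issue ADD r2<-Add2 | r0:8,r1:Mul2,r2:Add2,r3:4
c9: stall | r0:8,r1:Mul2,r2:Add2,r3:4
c10: stall | r0:8,r1:Mul2,r2:Add2,r3:4
c11: CDB Mul2=224; stall | r0:8,r1:224,r2:Add2,r3:4
c12: stall | r0:8,r1:224,r2:Add2,r3:4
c13: stall | r0:8,r1:224,r2:Add2,r3:4
c14: CDB Add1=-220; issue ADD r3<-Add1 | r0:8,r1:224,r2:Add2,r3:Add1
c15: CDB Add2=448; issue SUB r3<-Add2 | r0:8,r1:224,r2:448,r3:Add2
c16: stall | r0:8,r1:224,r2:448,r3:Add2
c17: stall | r0:8,r1:224,r2:448,r3:Add2
c18: CDB Add1=452; issue ADD r2<-Add1 | r0:8,r1:224,r2:Add1,r3:Add2
c19: - | r0:8,r1:224,r2:Add1,r3:Add2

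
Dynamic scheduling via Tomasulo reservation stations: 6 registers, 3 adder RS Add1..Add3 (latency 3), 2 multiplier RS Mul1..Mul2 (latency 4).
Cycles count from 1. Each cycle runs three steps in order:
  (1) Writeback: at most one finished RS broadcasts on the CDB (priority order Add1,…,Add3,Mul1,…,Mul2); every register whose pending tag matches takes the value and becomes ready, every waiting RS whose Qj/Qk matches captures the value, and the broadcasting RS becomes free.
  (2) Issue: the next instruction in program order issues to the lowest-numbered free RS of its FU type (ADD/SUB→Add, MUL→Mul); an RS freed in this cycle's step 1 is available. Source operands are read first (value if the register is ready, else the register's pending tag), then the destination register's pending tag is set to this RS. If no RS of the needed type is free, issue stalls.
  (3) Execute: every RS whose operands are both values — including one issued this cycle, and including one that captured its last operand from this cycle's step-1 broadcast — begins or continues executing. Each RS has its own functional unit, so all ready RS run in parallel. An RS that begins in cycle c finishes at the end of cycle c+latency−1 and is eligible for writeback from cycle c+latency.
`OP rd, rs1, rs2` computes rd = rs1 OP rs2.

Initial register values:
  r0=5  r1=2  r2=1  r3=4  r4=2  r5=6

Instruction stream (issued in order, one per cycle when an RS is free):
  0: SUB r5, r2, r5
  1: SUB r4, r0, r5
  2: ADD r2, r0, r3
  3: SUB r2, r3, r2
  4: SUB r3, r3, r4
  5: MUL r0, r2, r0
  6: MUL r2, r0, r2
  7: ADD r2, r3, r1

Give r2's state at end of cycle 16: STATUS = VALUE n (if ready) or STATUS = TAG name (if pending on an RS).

c1: issue SUB r5<-Add1 | r0:5,r1:2,r2:1,r3:4,r4:2,r5:Add1
c2: issue SUB r4<-Add2 | r0:5,r1:2,r2:1,r3:4,r4:Add2,r5:Add1
c3: issue ADD r2<-Add3 | r0:5,r1:2,r2:Add3,r3:4,r4:Add2,r5:Add1
c4: CDB Add1=-5; issue SUB r2<-Add1 | r0:5,r1:2,r2:Add1,r3:4,r4:Add2,r5:-5
c5: stall | r0:5,r1:2,r2:Add1,r3:4,r4:Add2,r5:-5
c6: CDB Add3=9; issue SUB r3<-Add3 | r0:5,r1:2,r2:Add1,r3:Add3,r4:Add2,r5:-5
c7: CDB Add2=10; issue MUL r0<-Mul1 | r0:Mul1,r1:2,r2:Add1,r3:Add3,r4:10,r5:-5
c8: issue MUL r2<-Mul2 | r0:Mul1,r1:2,r2:Mul2,r3:Add3,r4:10,r5:-5
c9: CDB Add1=-5; issue ADD r2<-Add1 | r0:Mul1,r1:2,r2:Add1,r3:Add3,r4:10,r5:-5
c10: CDB Add3=-6 | r0:Mul1,r1:2,r2:Add1,r3:-6,r4:10,r5:-5
c11: - | r0:Mul1,r1:2,r2:Add1,r3:-6,r4:10,r5:-5
c12: - | r0:Mul1,r1:2,r2:Add1,r3:-6,r4:10,r5:-5
c13: CDB Add1=-4 | r0:Mul1,r1:2,r2:-4,r3:-6,r4:10,r5:-5
c14: CDB Mul1=-25 | r0:-25,r1:2,r2:-4,r3:-6,r4:10,r5:-5
c15: - | r0:-25,r1:2,r2:-4,r3:-6,r4:10,r5:-5
c16: - | r0:-25,r1:2,r2:-4,r3:-6,r4:10,r5:-5

STATUS = VALUE -4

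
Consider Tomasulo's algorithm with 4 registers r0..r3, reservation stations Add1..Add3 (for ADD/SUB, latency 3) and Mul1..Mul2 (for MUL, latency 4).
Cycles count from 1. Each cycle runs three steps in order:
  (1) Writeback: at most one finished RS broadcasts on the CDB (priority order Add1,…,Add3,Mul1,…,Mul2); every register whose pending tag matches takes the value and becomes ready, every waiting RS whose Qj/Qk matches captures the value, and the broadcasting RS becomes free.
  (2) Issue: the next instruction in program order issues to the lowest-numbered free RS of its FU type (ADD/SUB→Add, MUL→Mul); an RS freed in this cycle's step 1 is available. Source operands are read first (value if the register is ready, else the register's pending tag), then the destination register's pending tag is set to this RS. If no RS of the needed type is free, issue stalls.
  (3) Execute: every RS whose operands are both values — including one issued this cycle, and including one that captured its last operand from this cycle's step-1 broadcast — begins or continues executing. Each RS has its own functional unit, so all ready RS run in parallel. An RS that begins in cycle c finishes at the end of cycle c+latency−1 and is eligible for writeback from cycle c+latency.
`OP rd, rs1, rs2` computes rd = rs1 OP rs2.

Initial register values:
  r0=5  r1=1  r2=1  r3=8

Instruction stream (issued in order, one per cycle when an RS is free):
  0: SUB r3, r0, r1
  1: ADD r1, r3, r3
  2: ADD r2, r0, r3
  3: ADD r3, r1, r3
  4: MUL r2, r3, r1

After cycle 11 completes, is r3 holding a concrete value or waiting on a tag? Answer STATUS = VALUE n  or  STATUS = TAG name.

STATUS = VALUE 12

cycle 1: issue SUB r3<-Add1 // r0:5,r1:1,r2:1,r3:Add1
cycle 2: issue ADD r1<-Add2 // r0:5,r1:Add2,r2:1,r3:Add1
cycle 3: issue ADD r2<-Add3 // r0:5,r1:Add2,r2:Add3,r3:Add1
cycle 4: CDB Add1=4; issue ADD r3<-Add1 // r0:5,r1:Add2,r2:Add3,r3:Add1
cycle 5: issue MUL r2<-Mul1 // r0:5,r1:Add2,r2:Mul1,r3:Add1
cycle 6: - // r0:5,r1:Add2,r2:Mul1,r3:Add1
cycle 7: CDB Add2=8 // r0:5,r1:8,r2:Mul1,r3:Add1
cycle 8: CDB Add3=9 // r0:5,r1:8,r2:Mul1,r3:Add1
cycle 9: - // r0:5,r1:8,r2:Mul1,r3:Add1
cycle 10: CDB Add1=12 // r0:5,r1:8,r2:Mul1,r3:12
cycle 11: - // r0:5,r1:8,r2:Mul1,r3:12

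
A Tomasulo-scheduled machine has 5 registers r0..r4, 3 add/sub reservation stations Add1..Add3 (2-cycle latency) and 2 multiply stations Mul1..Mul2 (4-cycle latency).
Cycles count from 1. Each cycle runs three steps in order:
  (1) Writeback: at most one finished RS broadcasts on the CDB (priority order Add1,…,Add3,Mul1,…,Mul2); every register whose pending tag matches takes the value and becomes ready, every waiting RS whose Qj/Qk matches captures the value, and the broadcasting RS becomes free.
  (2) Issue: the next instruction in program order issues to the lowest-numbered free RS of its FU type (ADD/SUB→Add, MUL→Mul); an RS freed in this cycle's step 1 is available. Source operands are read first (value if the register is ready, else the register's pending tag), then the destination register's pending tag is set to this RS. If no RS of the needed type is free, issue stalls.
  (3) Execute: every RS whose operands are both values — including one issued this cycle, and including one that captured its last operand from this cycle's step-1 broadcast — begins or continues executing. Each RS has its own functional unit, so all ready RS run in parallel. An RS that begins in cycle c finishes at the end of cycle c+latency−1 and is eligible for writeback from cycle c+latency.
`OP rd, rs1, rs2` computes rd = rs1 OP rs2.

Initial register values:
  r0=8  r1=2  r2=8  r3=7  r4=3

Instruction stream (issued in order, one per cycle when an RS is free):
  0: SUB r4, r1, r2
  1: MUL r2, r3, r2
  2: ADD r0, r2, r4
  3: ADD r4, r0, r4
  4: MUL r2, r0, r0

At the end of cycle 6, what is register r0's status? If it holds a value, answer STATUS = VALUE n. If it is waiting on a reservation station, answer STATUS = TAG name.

STATUS = TAG Add1

c1: issue SUB r4<-Add1 | r0:8,r1:2,r2:8,r3:7,r4:Add1
c2: issue MUL r2<-Mul1 | r0:8,r1:2,r2:Mul1,r3:7,r4:Add1
c3: CDB Add1=-6; issue ADD r0<-Add1 | r0:Add1,r1:2,r2:Mul1,r3:7,r4:-6
c4: issue ADD r4<-Add2 | r0:Add1,r1:2,r2:Mul1,r3:7,r4:Add2
c5: issue MUL r2<-Mul2 | r0:Add1,r1:2,r2:Mul2,r3:7,r4:Add2
c6: CDB Mul1=56 | r0:Add1,r1:2,r2:Mul2,r3:7,r4:Add2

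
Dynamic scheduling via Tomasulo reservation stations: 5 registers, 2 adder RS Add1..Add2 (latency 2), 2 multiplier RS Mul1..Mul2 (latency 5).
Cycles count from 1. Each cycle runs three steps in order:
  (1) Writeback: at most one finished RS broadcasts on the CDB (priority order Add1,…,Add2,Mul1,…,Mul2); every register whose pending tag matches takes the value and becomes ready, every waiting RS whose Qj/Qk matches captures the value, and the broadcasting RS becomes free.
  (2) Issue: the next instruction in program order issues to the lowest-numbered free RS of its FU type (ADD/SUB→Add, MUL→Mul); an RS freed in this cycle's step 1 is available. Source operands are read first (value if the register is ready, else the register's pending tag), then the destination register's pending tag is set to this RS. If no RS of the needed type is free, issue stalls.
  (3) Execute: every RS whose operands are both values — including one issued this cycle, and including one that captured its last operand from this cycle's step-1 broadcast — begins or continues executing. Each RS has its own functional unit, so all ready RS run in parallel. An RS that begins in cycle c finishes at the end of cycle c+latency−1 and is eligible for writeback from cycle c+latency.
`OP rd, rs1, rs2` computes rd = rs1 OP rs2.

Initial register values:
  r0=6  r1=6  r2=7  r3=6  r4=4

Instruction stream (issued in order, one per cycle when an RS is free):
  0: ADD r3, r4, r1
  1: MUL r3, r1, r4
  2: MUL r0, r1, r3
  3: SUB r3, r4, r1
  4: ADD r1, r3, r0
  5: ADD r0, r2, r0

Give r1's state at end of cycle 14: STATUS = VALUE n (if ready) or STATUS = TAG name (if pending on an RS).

cycle 1: issue ADD r3<-Add1 // r0:6,r1:6,r2:7,r3:Add1,r4:4
cycle 2: issue MUL r3<-Mul1 // r0:6,r1:6,r2:7,r3:Mul1,r4:4
cycle 3: CDB Add1=10; issue MUL r0<-Mul2 // r0:Mul2,r1:6,r2:7,r3:Mul1,r4:4
cycle 4: issue SUB r3<-Add1 // r0:Mul2,r1:6,r2:7,r3:Add1,r4:4
cycle 5: issue ADD r1<-Add2 // r0:Mul2,r1:Add2,r2:7,r3:Add1,r4:4
cycle 6: CDB Add1=-2; issue ADD r0<-Add1 // r0:Add1,r1:Add2,r2:7,r3:-2,r4:4
cycle 7: CDB Mul1=24 // r0:Add1,r1:Add2,r2:7,r3:-2,r4:4
cycle 8: - // r0:Add1,r1:Add2,r2:7,r3:-2,r4:4
cycle 9: - // r0:Add1,r1:Add2,r2:7,r3:-2,r4:4
cycle 10: - // r0:Add1,r1:Add2,r2:7,r3:-2,r4:4
cycle 11: - // r0:Add1,r1:Add2,r2:7,r3:-2,r4:4
cycle 12: CDB Mul2=144 // r0:Add1,r1:Add2,r2:7,r3:-2,r4:4
cycle 13: - // r0:Add1,r1:Add2,r2:7,r3:-2,r4:4
cycle 14: CDB Add1=151 // r0:151,r1:Add2,r2:7,r3:-2,r4:4

STATUS = TAG Add2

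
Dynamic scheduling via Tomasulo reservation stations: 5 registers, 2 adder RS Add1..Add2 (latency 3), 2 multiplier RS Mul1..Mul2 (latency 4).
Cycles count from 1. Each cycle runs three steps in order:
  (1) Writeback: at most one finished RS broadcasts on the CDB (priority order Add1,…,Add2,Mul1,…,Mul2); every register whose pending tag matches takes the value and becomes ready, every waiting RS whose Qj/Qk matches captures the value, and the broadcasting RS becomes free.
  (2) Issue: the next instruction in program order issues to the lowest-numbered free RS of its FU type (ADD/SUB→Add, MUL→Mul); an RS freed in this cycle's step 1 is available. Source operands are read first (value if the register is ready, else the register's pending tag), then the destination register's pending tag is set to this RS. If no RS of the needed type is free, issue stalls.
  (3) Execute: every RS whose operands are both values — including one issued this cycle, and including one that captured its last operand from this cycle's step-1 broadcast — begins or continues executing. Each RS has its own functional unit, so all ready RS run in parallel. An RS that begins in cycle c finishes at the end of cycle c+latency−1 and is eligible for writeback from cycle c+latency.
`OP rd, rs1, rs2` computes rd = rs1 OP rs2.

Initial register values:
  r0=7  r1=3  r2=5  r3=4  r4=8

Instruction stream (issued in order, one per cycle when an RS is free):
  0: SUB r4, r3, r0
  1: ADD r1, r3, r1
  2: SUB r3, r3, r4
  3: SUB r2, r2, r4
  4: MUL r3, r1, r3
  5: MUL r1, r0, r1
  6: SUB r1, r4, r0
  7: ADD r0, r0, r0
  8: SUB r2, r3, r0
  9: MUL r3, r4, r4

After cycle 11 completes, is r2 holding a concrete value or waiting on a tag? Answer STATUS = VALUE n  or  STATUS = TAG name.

c1: issue SUB r4<-Add1 | r0:7,r1:3,r2:5,r3:4,r4:Add1
c2: issue ADD r1<-Add2 | r0:7,r1:Add2,r2:5,r3:4,r4:Add1
c3: stall | r0:7,r1:Add2,r2:5,r3:4,r4:Add1
c4: CDB Add1=-3; issue SUB r3<-Add1 | r0:7,r1:Add2,r2:5,r3:Add1,r4:-3
c5: CDB Add2=7; issue SUB r2<-Add2 | r0:7,r1:7,r2:Add2,r3:Add1,r4:-3
c6: issue MUL r3<-Mul1 | r0:7,r1:7,r2:Add2,r3:Mul1,r4:-3
c7: CDB Add1=7; issue MUL r1<-Mul2 | r0:7,r1:Mul2,r2:Add2,r3:Mul1,r4:-3
c8: CDB Add2=8; issue SUB r1<-Add1 | r0:7,r1:Add1,r2:8,r3:Mul1,r4:-3
c9: issue ADD r0<-Add2 | r0:Add2,r1:Add1,r2:8,r3:Mul1,r4:-3
c10: stall | r0:Add2,r1:Add1,r2:8,r3:Mul1,r4:-3
c11: CDB Add1=-10; issue SUB r2<-Add1 | r0:Add2,r1:-10,r2:Add1,r3:Mul1,r4:-3

STATUS = TAG Add1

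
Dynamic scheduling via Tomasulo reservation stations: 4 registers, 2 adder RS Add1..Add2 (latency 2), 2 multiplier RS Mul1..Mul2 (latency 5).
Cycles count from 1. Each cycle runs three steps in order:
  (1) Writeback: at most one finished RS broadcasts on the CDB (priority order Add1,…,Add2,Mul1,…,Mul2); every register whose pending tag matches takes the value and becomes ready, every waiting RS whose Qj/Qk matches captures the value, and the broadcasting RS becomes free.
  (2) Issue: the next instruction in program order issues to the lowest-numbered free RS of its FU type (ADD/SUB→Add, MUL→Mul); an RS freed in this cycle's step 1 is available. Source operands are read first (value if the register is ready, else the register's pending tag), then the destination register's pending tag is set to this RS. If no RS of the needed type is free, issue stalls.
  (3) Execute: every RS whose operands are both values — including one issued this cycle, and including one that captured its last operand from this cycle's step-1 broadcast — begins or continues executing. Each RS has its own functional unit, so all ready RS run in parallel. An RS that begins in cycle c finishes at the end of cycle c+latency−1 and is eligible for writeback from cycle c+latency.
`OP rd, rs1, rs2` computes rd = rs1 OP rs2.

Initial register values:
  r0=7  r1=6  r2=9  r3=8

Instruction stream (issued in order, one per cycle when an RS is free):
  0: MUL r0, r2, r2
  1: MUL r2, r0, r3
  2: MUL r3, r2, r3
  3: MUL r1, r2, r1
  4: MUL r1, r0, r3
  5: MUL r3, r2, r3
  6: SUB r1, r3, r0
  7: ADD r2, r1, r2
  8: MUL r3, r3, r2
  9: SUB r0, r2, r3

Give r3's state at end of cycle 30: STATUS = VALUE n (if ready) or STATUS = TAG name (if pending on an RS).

  c1: issue MUL r0<-Mul1  regs: r0:Mul1,r1:6,r2:9,r3:8
  c2: issue MUL r2<-Mul2  regs: r0:Mul1,r1:6,r2:Mul2,r3:8
  c3: stall  regs: r0:Mul1,r1:6,r2:Mul2,r3:8
  c4: stall  regs: r0:Mul1,r1:6,r2:Mul2,r3:8
  c5: stall  regs: r0:Mul1,r1:6,r2:Mul2,r3:8
  c6: CDB Mul1=81; issue MUL r3<-Mul1  regs: r0:81,r1:6,r2:Mul2,r3:Mul1
  c7: stall  regs: r0:81,r1:6,r2:Mul2,r3:Mul1
  c8: stall  regs: r0:81,r1:6,r2:Mul2,r3:Mul1
  c9: stall  regs: r0:81,r1:6,r2:Mul2,r3:Mul1
  c10: stall  regs: r0:81,r1:6,r2:Mul2,r3:Mul1
  c11: CDB Mul2=648; issue MUL r1<-Mul2  regs: r0:81,r1:Mul2,r2:648,r3:Mul1
  c12: stall  regs: r0:81,r1:Mul2,r2:648,r3:Mul1
  c13: stall  regs: r0:81,r1:Mul2,r2:648,r3:Mul1
  c14: stall  regs: r0:81,r1:Mul2,r2:648,r3:Mul1
  c15: stall  regs: r0:81,r1:Mul2,r2:648,r3:Mul1
  c16: CDB Mul1=5184; issue MUL r1<-Mul1  regs: r0:81,r1:Mul1,r2:648,r3:5184
  c17: CDB Mul2=3888; issue MUL r3<-Mul2  regs: r0:81,r1:Mul1,r2:648,r3:Mul2
  c18: issue SUB r1<-Add1  regs: r0:81,r1:Add1,r2:648,r3:Mul2
  c19: issue ADD r2<-Add2  regs: r0:81,r1:Add1,r2:Add2,r3:Mul2
  c20: stall  regs: r0:81,r1:Add1,r2:Add2,r3:Mul2
  c21: CDB Mul1=419904; issue MUL r3<-Mul1  regs: r0:81,r1:Add1,r2:Add2,r3:Mul1
  c22: CDB Mul2=3359232; stall  regs: r0:81,r1:Add1,r2:Add2,r3:Mul1
  c23: stall  regs: r0:81,r1:Add1,r2:Add2,r3:Mul1
  c24: CDB Add1=3359151; issue SUB r0<-Add1  regs: r0:Add1,r1:3359151,r2:Add2,r3:Mul1
  c25: -  regs: r0:Add1,r1:3359151,r2:Add2,r3:Mul1
  c26: CDB Add2=3359799  regs: r0:Add1,r1:3359151,r2:3359799,r3:Mul1
  c27: -  regs: r0:Add1,r1:3359151,r2:3359799,r3:Mul1
  c28: -  regs: r0:Add1,r1:3359151,r2:3359799,r3:Mul1
  c29: -  regs: r0:Add1,r1:3359151,r2:3359799,r3:Mul1
  c30: -  regs: r0:Add1,r1:3359151,r2:3359799,r3:Mul1

STATUS = TAG Mul1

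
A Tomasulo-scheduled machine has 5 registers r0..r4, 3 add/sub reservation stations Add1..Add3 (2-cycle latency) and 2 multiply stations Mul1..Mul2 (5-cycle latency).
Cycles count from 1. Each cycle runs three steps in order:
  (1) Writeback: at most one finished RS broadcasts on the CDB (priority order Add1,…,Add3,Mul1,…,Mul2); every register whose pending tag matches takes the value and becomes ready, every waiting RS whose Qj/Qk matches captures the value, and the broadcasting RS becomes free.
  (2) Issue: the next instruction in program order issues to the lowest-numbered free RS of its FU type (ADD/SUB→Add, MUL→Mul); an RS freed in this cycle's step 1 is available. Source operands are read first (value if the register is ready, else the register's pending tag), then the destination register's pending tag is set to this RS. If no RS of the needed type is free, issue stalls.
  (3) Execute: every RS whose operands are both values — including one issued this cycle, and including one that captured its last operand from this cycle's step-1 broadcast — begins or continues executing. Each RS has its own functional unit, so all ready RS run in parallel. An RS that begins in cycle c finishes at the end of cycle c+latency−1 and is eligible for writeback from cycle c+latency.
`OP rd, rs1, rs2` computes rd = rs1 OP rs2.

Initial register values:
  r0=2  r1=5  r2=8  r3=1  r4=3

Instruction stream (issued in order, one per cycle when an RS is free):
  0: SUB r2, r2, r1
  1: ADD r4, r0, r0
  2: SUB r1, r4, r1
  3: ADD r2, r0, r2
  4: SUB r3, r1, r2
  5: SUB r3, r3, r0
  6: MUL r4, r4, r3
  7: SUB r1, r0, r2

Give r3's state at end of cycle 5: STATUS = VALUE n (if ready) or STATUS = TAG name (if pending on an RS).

STATUS = TAG Add3

cycle 1: issue SUB r2<-Add1 // r0:2,r1:5,r2:Add1,r3:1,r4:3
cycle 2: issue ADD r4<-Add2 // r0:2,r1:5,r2:Add1,r3:1,r4:Add2
cycle 3: CDB Add1=3; issue SUB r1<-Add1 // r0:2,r1:Add1,r2:3,r3:1,r4:Add2
cycle 4: CDB Add2=4; issue ADD r2<-Add2 // r0:2,r1:Add1,r2:Add2,r3:1,r4:4
cycle 5: issue SUB r3<-Add3 // r0:2,r1:Add1,r2:Add2,r3:Add3,r4:4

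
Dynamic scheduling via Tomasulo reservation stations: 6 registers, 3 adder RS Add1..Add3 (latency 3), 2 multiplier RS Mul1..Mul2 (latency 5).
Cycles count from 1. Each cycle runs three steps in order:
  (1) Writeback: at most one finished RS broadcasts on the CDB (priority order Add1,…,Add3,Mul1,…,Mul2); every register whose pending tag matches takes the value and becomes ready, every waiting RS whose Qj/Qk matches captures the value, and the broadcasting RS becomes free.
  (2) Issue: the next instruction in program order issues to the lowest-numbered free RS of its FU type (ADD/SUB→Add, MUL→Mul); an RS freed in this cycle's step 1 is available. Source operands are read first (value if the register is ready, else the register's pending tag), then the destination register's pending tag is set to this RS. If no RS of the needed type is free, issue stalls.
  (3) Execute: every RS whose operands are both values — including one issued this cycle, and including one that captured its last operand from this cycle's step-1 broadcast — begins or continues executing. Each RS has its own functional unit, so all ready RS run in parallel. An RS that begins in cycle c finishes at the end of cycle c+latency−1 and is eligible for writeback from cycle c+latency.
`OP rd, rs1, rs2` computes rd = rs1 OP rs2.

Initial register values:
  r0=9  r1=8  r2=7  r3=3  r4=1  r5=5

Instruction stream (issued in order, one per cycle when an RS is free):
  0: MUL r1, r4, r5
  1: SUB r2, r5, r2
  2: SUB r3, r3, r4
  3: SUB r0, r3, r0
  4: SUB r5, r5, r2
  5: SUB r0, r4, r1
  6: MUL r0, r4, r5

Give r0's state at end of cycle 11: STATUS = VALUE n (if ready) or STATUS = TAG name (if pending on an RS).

c1: issue MUL r1<-Mul1 | r0:9,r1:Mul1,r2:7,r3:3,r4:1,r5:5
c2: issue SUB r2<-Add1 | r0:9,r1:Mul1,r2:Add1,r3:3,r4:1,r5:5
c3: issue SUB r3<-Add2 | r0:9,r1:Mul1,r2:Add1,r3:Add2,r4:1,r5:5
c4: issue SUB r0<-Add3 | r0:Add3,r1:Mul1,r2:Add1,r3:Add2,r4:1,r5:5
c5: CDB Add1=-2; issue SUB r5<-Add1 | r0:Add3,r1:Mul1,r2:-2,r3:Add2,r4:1,r5:Add1
c6: CDB Add2=2; issue SUB r0<-Add2 | r0:Add2,r1:Mul1,r2:-2,r3:2,r4:1,r5:Add1
c7: CDB Mul1=5; issue MUL r0<-Mul1 | r0:Mul1,r1:5,r2:-2,r3:2,r4:1,r5:Add1
c8: CDB Add1=7 | r0:Mul1,r1:5,r2:-2,r3:2,r4:1,r5:7
c9: CDB Add3=-7 | r0:Mul1,r1:5,r2:-2,r3:2,r4:1,r5:7
c10: CDB Add2=-4 | r0:Mul1,r1:5,r2:-2,r3:2,r4:1,r5:7
c11: - | r0:Mul1,r1:5,r2:-2,r3:2,r4:1,r5:7

STATUS = TAG Mul1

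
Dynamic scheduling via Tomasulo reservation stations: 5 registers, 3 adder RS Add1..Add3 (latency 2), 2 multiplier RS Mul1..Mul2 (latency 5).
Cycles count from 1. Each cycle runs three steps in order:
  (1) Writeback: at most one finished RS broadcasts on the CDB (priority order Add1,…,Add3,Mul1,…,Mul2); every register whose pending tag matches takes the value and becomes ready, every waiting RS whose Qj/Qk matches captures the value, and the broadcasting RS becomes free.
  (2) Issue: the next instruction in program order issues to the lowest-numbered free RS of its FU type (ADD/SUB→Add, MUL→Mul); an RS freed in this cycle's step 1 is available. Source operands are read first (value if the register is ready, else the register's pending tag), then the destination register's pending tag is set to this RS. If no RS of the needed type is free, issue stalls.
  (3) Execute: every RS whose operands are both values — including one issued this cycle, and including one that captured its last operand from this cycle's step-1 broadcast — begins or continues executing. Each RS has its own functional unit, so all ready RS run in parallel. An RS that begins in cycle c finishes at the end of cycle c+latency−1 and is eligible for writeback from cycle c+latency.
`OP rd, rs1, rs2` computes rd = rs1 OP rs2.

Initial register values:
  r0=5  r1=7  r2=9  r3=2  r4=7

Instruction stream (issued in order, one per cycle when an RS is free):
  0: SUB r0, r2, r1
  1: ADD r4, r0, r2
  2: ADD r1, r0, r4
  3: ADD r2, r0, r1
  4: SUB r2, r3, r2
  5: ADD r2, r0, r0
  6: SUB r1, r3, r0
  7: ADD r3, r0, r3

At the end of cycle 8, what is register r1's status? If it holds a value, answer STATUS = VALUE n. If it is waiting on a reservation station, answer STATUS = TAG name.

c1: issue SUB r0<-Add1 | r0:Add1,r1:7,r2:9,r3:2,r4:7
c2: issue ADD r4<-Add2 | r0:Add1,r1:7,r2:9,r3:2,r4:Add2
c3: CDB Add1=2; issue ADD r1<-Add1 | r0:2,r1:Add1,r2:9,r3:2,r4:Add2
c4: issue ADD r2<-Add3 | r0:2,r1:Add1,r2:Add3,r3:2,r4:Add2
c5: CDB Add2=11; issue SUB r2<-Add2 | r0:2,r1:Add1,r2:Add2,r3:2,r4:11
c6: stall | r0:2,r1:Add1,r2:Add2,r3:2,r4:11
c7: CDB Add1=13; issue ADD r2<-Add1 | r0:2,r1:13,r2:Add1,r3:2,r4:11
c8: stall | r0:2,r1:13,r2:Add1,r3:2,r4:11

STATUS = VALUE 13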